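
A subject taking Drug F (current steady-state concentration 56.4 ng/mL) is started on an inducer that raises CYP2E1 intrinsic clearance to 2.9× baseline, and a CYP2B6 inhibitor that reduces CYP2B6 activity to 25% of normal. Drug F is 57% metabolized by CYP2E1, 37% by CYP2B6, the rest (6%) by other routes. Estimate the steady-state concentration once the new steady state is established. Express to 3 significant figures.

The CYP2E1 pathway (57% of clearance) increases to 2.9× activity: 0.57 × 2.9 = 1.653.
The CYP2B6 pathway (37% of clearance) falls to 0.25× activity: 0.37 × 0.25 = 0.0925.
Non-CYP routes (6%) are unchanged.
Relative clearance = 1.653 + 0.0925 + 0.06 = 1.8055.
Steady-state concentration ∝ 1/CL: new value = 56.4 / 1.8055 = 31.2 ng/mL.

31.2 ng/mL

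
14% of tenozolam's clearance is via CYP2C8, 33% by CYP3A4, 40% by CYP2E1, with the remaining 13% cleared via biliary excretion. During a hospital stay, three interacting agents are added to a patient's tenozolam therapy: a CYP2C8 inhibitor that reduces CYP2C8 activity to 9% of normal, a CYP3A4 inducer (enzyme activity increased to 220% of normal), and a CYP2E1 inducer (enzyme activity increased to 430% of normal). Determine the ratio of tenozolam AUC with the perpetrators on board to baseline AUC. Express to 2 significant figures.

0.39

CYP2C8: 0.14 × 0.09 = 0.0126
CYP3A4: 0.33 × 2.2 = 0.726
CYP2E1: 0.4 × 4.3 = 1.72
Other: 0.13 (unchanged)
New clearance relative to baseline: 0.0126 + 0.726 + 1.72 + 0.13 = 2.5886.
Because AUC varies inversely with clearance, the combined effect is 1 / 2.5886 = 0.39.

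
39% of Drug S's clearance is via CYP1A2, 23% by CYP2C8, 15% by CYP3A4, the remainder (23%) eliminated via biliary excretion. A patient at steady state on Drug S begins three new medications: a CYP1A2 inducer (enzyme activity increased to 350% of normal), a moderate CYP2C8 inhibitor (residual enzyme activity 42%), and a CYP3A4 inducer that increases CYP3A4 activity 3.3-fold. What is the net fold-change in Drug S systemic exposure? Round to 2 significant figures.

The CYP1A2 pathway (39% of clearance) is boosted to 3.5× activity: 0.39 × 3.5 = 1.365.
The CYP2C8 pathway (23% of clearance) is reduced to 0.42× activity: 0.23 × 0.42 = 0.0966.
The CYP3A4 pathway (15% of clearance) increases to 3.3× activity: 0.15 × 3.3 = 0.495.
Non-CYP routes (23%) are unchanged.
CL_new/CL_old = 1.365 + 0.0966 + 0.495 + 0.23 = 2.1866.
Net systemic exposure ratio = 1 / 2.1866 = 0.46.

0.46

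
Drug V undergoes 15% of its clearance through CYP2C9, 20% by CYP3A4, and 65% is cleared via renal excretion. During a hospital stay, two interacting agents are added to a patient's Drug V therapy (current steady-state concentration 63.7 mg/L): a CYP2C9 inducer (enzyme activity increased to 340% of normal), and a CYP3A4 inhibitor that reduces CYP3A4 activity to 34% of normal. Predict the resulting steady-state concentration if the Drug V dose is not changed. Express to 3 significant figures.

The CYP2C9 pathway (15% of clearance) increases to 3.4× activity: 0.15 × 3.4 = 0.51.
The CYP3A4 pathway (20% of clearance) falls to 0.34× activity: 0.2 × 0.34 = 0.068.
Non-CYP routes (65%) are unchanged.
Relative clearance = 0.51 + 0.068 + 0.65 = 1.228.
Steady-state concentration ∝ 1/CL: new value = 63.7 / 1.228 = 51.9 mg/L.

51.9 mg/L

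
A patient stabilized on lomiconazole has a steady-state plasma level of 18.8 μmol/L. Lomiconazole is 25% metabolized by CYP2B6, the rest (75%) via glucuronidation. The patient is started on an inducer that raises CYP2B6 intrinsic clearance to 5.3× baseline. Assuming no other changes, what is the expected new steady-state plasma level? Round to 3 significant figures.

9.06 μmol/L

CYP2B6: 0.25 × 5.3 = 1.325
Other: 0.75 (unchanged)
CL_new/CL_old = 1.325 + 0.75 = 2.075.
New steady-state plasma level = baseline ÷ relative clearance = 18.8 / 2.075 = 9.06 μmol/L.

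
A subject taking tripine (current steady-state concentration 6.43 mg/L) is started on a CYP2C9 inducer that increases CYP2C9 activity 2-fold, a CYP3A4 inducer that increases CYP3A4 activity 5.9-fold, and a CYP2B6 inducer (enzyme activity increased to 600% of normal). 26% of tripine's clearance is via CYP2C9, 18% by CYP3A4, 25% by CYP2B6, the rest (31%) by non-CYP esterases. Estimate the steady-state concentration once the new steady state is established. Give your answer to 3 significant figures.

CYP2C9: 0.26 × 2 = 0.52
CYP3A4: 0.18 × 5.9 = 1.062
CYP2B6: 0.25 × 6 = 1.5
Other: 0.31 (unchanged)
New clearance relative to baseline: 0.52 + 1.062 + 1.5 + 0.31 = 3.392.
Steady-state concentration ∝ 1/CL: new value = 6.43 / 3.392 = 1.90 mg/L.

1.90 mg/L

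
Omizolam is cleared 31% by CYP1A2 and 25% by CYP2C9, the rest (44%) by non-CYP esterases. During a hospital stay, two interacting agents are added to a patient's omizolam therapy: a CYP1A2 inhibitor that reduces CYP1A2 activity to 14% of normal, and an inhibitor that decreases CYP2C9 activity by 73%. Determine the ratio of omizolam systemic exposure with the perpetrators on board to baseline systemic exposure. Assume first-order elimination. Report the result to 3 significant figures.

The CYP1A2 pathway (31% of clearance) drops to 0.14× activity: 0.31 × 0.14 = 0.0434.
The CYP2C9 pathway (25% of clearance) is reduced to 0.27× activity: 0.25 × 0.27 = 0.0675.
Non-CYP routes (44%) are unchanged.
Relative clearance = 0.0434 + 0.0675 + 0.44 = 0.5509.
Because systemic exposure varies inversely with clearance, the combined effect is 1 / 0.5509 = 1.82.

1.82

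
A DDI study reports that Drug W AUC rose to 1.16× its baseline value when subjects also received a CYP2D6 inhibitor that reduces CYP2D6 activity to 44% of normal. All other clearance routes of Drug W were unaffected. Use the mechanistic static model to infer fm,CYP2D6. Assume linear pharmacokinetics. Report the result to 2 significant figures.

CL'/CL = 1 / 1.16 = 0.8621
0.44·fm + (1 − fm) = 0.8621
fm = (0.8621 − 1) / (0.44 − 1) = 0.25

0.25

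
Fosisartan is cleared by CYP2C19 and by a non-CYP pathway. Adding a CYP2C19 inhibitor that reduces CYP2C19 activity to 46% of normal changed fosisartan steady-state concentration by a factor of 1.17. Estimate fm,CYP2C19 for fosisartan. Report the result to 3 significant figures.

0.269

Write x for the fraction cleared via CYP2C19. The observed steady-state concentration change means clearance fell to 1/1.17 = 0.8547 of baseline.
Setting x·0.46 + (1 − x) = 0.8547 and solving: x = (0.8547 − 1)/(0.46 − 1) = 0.269.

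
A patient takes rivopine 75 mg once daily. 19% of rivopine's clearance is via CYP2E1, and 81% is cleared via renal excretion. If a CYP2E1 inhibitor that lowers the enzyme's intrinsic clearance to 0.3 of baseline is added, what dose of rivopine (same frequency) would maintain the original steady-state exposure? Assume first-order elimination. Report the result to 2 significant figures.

The CYP2E1 pathway (19% of clearance) is reduced to 0.3× activity: 0.19 × 0.3 = 0.057.
The remaining 81% of clearance is unaffected.
Relative clearance = 0.057 + 0.81 = 0.867.
Css,avg = (dose rate)/CL, so holding Css fixed requires dose ∝ CL: 75 × 0.867 = 65 mg.

65 mg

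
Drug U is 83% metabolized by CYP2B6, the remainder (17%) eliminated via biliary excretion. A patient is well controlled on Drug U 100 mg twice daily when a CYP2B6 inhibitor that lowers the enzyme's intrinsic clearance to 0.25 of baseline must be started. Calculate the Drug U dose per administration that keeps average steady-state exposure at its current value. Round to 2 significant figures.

38 mg

CYP2B6: 0.83 × 0.25 = 0.2075
Other: 0.17 (unchanged)
New clearance relative to baseline: 0.2075 + 0.17 = 0.3775.
To maintain the same steady-state level, dose must scale with clearance: new dose = 100 × 0.3775 = 38 mg.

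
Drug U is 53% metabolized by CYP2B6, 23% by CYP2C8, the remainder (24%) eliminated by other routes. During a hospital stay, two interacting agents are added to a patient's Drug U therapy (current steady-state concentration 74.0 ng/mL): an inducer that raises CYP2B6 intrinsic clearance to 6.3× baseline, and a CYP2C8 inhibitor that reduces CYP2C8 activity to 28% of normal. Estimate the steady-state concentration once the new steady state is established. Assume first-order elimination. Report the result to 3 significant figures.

20.3 ng/mL

CYP2B6: 0.53 × 6.3 = 3.339
CYP2C8: 0.23 × 0.28 = 0.0644
Other: 0.24 (unchanged)
Relative clearance = 3.339 + 0.0644 + 0.24 = 3.6434.
Steady-state concentration ∝ 1/CL: new value = 74.0 / 3.6434 = 20.3 ng/mL.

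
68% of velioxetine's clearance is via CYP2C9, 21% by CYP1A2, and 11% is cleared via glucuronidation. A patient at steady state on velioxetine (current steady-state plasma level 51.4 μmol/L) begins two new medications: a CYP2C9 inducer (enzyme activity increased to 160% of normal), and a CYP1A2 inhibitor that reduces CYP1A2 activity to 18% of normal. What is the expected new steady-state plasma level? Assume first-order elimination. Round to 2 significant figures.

42 μmol/L

CYP2C9: 0.68 × 1.6 = 1.088
CYP1A2: 0.21 × 0.18 = 0.0378
Other: 0.11 (unchanged)
CL_new/CL_old = 1.088 + 0.0378 + 0.11 = 1.2358.
Steady-state plasma level ∝ 1/CL: new value = 51.4 / 1.2358 = 42 μmol/L.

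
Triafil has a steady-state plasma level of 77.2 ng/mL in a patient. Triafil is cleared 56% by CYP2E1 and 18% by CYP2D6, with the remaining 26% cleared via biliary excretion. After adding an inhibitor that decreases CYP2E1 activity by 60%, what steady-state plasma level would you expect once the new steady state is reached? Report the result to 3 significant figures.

The CYP2E1 pathway (56% of clearance) is reduced to 0.4× activity: 0.56 × 0.4 = 0.224.
CYP2D6 (18%) and the residual 26% are unaffected.
CL_new/CL_old = 0.224 + 0.18 + 0.26 = 0.664.
Steady-state plasma level ∝ 1/CL, so new value = 77.2 / 0.664 = 116 ng/mL.

116 ng/mL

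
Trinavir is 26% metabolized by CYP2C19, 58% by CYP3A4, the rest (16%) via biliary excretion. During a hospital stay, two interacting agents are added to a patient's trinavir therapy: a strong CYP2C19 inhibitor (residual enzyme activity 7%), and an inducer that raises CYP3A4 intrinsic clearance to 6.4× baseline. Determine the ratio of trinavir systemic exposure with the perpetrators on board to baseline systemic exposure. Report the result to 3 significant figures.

The CYP2C19 pathway (26% of clearance) drops to 0.07× activity: 0.26 × 0.07 = 0.0182.
The CYP3A4 pathway (58% of clearance) rises to 6.4× activity: 0.58 × 6.4 = 3.712.
The remaining 16% of clearance is unaffected.
Relative clearance = 0.0182 + 3.712 + 0.16 = 3.8902.
Net systemic exposure ratio = 1 / 3.8902 = 0.257.

0.257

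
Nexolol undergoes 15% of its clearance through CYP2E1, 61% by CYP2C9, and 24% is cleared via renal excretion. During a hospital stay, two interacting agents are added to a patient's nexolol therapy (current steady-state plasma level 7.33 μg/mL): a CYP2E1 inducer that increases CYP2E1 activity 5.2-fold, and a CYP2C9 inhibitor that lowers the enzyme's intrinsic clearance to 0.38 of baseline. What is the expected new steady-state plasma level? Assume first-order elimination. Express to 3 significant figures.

5.86 μg/mL

The CYP2E1 pathway (15% of clearance) is boosted to 5.2× activity: 0.15 × 5.2 = 0.78.
The CYP2C9 pathway (61% of clearance) falls to 0.38× activity: 0.61 × 0.38 = 0.2318.
The remaining 24% of clearance is unaffected.
New clearance relative to baseline: 0.78 + 0.2318 + 0.24 = 1.2518.
Dividing the baseline by the relative clearance: 7.33 / 1.2518 = 5.86 μg/mL.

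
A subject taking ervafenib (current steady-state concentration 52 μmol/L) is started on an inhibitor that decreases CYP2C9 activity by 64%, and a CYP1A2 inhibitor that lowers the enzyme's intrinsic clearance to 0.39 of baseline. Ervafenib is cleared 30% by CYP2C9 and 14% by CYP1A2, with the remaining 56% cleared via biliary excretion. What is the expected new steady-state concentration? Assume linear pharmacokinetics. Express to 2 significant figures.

72 μmol/L

The CYP2C9 pathway (30% of clearance) is reduced to 0.36× activity: 0.3 × 0.36 = 0.108.
The CYP1A2 pathway (14% of clearance) drops to 0.39× activity: 0.14 × 0.39 = 0.0546.
The remaining 56% of clearance is unaffected.
New clearance relative to baseline: 0.108 + 0.0546 + 0.56 = 0.7226.
Steady-state concentration ∝ 1/CL: new value = 52 / 0.7226 = 72 μmol/L.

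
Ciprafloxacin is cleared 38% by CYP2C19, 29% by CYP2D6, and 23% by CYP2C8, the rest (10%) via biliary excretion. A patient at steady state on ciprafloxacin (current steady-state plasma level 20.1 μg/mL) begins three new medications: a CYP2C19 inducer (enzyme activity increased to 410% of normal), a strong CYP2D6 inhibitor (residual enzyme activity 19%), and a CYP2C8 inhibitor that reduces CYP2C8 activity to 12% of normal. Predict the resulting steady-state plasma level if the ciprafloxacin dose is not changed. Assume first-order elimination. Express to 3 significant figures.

11.5 μg/mL

CYP2C19: 0.38 × 4.1 = 1.558
CYP2D6: 0.29 × 0.19 = 0.0551
CYP2C8: 0.23 × 0.12 = 0.0276
Other: 0.1 (unchanged)
CL_new/CL_old = 1.558 + 0.0551 + 0.0276 + 0.1 = 1.7407.
New steady-state plasma level = 20.1 / 1.7407 = 11.5 μg/mL (concentration scales inversely with clearance).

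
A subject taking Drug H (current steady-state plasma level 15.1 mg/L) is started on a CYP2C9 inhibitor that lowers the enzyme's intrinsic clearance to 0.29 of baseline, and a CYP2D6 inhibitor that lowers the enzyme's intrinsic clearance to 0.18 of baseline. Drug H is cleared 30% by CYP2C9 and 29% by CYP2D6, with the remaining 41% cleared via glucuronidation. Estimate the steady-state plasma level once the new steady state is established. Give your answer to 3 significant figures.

27.5 mg/L

CYP2C9: 0.3 × 0.29 = 0.087
CYP2D6: 0.29 × 0.18 = 0.0522
Other: 0.41 (unchanged)
CL_new/CL_old = 0.087 + 0.0522 + 0.41 = 0.5492.
Steady-state plasma level ∝ 1/CL: new value = 15.1 / 0.5492 = 27.5 mg/L.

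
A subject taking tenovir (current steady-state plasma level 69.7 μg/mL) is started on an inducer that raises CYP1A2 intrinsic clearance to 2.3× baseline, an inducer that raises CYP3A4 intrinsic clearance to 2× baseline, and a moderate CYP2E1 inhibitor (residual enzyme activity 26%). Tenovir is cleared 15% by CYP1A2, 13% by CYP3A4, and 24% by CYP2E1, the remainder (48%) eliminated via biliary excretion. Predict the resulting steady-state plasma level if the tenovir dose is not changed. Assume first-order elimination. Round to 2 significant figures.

The CYP1A2 pathway (15% of clearance) increases to 2.3× activity: 0.15 × 2.3 = 0.345.
The CYP3A4 pathway (13% of clearance) is boosted to 2× activity: 0.13 × 2 = 0.26.
The CYP2E1 pathway (24% of clearance) falls to 0.26× activity: 0.24 × 0.26 = 0.0624.
The remaining 48% of clearance is unaffected.
New clearance relative to baseline: 0.345 + 0.26 + 0.0624 + 0.48 = 1.1474.
New steady-state plasma level = 69.7 / 1.1474 = 61 μg/mL (concentration scales inversely with clearance).

61 μg/mL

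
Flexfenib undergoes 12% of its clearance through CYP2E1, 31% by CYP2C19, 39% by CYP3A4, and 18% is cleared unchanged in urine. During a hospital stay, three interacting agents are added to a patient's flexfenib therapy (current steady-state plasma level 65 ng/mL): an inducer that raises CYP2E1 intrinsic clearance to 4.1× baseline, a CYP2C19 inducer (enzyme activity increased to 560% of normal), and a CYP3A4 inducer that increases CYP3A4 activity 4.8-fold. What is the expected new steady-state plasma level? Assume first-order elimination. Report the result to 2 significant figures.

The CYP2E1 pathway (12% of clearance) increases to 4.1× activity: 0.12 × 4.1 = 0.492.
The CYP2C19 pathway (31% of clearance) rises to 5.6× activity: 0.31 × 5.6 = 1.736.
The CYP3A4 pathway (39% of clearance) is boosted to 4.8× activity: 0.39 × 4.8 = 1.872.
Non-CYP routes (18%) are unchanged.
Relative clearance = 0.492 + 1.736 + 1.872 + 0.18 = 4.28.
Steady-state plasma level ∝ 1/CL: new value = 65 / 4.28 = 15 ng/mL.

15 ng/mL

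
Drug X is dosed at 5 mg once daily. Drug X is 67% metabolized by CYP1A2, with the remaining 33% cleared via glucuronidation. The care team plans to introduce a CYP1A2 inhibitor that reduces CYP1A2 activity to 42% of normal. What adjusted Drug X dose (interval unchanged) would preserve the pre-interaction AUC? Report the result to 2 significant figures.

The CYP1A2 pathway (67% of clearance) falls to 0.42× activity: 0.67 × 0.42 = 0.2814.
The remaining 33% of clearance is unaffected.
Relative clearance = 0.2814 + 0.33 = 0.6114.
Css,avg = (dose rate)/CL, so holding Css fixed requires dose ∝ CL: 5 × 0.6114 = 3.1 mg.

3.1 mg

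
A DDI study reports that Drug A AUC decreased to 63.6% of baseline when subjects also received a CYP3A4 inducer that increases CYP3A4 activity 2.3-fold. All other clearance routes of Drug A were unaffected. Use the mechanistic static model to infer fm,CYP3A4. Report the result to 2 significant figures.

Write x for the fraction cleared via CYP3A4. The observed AUC change means clearance rose to 1/0.636 = 1.572 of baseline.
Only the CYP3A4 route changed, so 1.572 = x·2.3 + (1 − x), giving x = 0.44.

0.44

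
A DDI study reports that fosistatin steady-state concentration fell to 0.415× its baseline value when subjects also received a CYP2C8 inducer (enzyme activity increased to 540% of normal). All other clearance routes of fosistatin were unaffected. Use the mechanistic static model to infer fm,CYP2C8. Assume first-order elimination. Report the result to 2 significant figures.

0.32

CL'/CL = 1 / 0.415 = 2.41
5.4·fm + (1 − fm) = 2.41
fm = (2.41 − 1) / (5.4 − 1) = 0.32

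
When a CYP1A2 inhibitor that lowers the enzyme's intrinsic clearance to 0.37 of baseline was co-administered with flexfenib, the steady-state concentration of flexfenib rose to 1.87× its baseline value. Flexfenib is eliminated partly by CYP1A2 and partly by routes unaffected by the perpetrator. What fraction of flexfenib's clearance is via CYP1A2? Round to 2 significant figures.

0.74

Let fm be the CYP1A2 fraction. New clearance relative to baseline = fm × 0.37 + (1 − fm).
Steady-state concentration ratio = 1 / (new CL fraction), so new CL fraction = 1 / 1.87 = 0.5348.
fm × 0.37 + 1 − fm = 0.5348  ⇒  fm × (0.37 − 1) = −0.4652  ⇒  fm = 0.74.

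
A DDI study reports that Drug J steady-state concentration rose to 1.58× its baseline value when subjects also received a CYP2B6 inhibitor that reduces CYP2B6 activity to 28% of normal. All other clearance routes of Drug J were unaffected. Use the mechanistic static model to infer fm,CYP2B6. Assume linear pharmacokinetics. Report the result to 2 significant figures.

0.51

Let x = fm,CYP2B6. Because steady-state concentration ∝ 1/CL, relative clearance fell to 1/1.58 = 0.6329.
Setting x·0.28 + (1 − x) = 0.6329 and solving: x = (0.6329 − 1)/(0.28 − 1) = 0.51.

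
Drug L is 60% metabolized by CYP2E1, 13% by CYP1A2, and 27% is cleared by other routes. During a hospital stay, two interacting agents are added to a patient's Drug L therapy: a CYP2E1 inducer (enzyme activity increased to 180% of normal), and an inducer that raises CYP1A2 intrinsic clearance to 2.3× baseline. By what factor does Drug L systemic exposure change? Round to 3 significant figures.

The CYP2E1 pathway (60% of clearance) is boosted to 1.8× activity: 0.6 × 1.8 = 1.08.
The CYP1A2 pathway (13% of clearance) increases to 2.3× activity: 0.13 × 2.3 = 0.299.
Non-CYP routes (27%) are unchanged.
Relative clearance = 1.08 + 0.299 + 0.27 = 1.649.
Net systemic exposure ratio = 1 / 1.649 = 0.606.

0.606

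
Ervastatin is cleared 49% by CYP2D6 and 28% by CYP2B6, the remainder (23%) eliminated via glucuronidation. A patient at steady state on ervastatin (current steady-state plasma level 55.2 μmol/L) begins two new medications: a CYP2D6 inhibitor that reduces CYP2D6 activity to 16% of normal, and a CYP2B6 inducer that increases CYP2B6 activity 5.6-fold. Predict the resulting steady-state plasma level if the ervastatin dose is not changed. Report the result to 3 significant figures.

29.4 μmol/L

The CYP2D6 pathway (49% of clearance) falls to 0.16× activity: 0.49 × 0.16 = 0.0784.
The CYP2B6 pathway (28% of clearance) increases to 5.6× activity: 0.28 × 5.6 = 1.568.
The remaining 23% of clearance is unaffected.
New clearance relative to baseline: 0.0784 + 1.568 + 0.23 = 1.8764.
Dividing the baseline by the relative clearance: 55.2 / 1.8764 = 29.4 μmol/L.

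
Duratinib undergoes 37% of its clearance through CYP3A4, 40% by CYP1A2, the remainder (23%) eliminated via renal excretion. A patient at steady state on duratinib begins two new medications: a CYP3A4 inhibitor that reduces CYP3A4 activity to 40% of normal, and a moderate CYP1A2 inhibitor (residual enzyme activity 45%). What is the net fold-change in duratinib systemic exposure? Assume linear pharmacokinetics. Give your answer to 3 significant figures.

The CYP3A4 pathway (37% of clearance) falls to 0.4× activity: 0.37 × 0.4 = 0.148.
The CYP1A2 pathway (40% of clearance) falls to 0.45× activity: 0.4 × 0.45 = 0.18.
The remaining 23% of clearance is unaffected.
CL_new/CL_old = 0.148 + 0.18 + 0.23 = 0.558.
Systemic exposure ∝ 1/CL: fold-change = 1 / 0.558 = 1.79.

1.79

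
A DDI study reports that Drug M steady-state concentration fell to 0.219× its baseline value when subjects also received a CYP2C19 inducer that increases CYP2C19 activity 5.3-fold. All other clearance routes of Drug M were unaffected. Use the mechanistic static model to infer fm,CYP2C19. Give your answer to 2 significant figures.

Let fm be the CYP2C19 fraction. New clearance relative to baseline = fm × 5.3 + (1 − fm).
Steady-state concentration ratio = 1 / (new CL fraction), so new CL fraction = 1 / 0.219 = 4.566.
fm × 5.3 + 1 − fm = 4.566  ⇒  fm × (5.3 − 1) = 3.566  ⇒  fm = 0.83.

0.83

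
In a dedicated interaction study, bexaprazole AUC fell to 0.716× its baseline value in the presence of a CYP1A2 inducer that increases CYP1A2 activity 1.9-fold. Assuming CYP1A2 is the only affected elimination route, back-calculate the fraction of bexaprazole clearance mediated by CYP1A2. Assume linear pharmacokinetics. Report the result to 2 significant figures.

Write x for the fraction cleared via CYP1A2. The observed AUC change means clearance rose to 1/0.716 = 1.397 of baseline.
Only the CYP1A2 route changed, so 1.397 = x·1.9 + (1 − x), giving x = 0.44.

0.44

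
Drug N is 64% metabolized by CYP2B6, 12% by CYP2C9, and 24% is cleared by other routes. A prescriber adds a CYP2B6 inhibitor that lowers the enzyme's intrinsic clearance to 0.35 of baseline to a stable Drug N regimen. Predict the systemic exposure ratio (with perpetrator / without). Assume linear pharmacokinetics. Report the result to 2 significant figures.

1.7

The CYP2B6 pathway (64% of clearance) is reduced to 0.35× activity: 0.64 × 0.35 = 0.224.
CYP2C9 (12%) and the residual 24% are unaffected.
CL_new/CL_old = 0.224 + 0.12 + 0.24 = 0.584.
Systemic exposure ratio = CL_old/CL_new = 1 / 0.584 = 1.7.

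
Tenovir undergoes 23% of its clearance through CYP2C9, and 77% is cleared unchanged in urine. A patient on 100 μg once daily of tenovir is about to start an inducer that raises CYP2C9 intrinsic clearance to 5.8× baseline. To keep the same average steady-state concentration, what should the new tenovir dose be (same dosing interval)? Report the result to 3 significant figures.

CYP2C9: 0.23 × 5.8 = 1.334
Other: 0.77 (unchanged)
New clearance relative to baseline: 1.334 + 0.77 = 2.104.
Exposure is unchanged when dose changes in proportion to clearance. New dose = 100 μg × 2.104 = 210 μg.

210 μg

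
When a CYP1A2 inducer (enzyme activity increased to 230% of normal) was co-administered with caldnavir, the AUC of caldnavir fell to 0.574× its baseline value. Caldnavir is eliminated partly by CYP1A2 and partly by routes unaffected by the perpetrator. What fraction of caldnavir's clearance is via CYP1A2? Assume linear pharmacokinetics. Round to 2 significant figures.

Let fm be the CYP1A2 fraction. New clearance relative to baseline = fm × 2.3 + (1 − fm).
AUC ratio = 1 / (new CL fraction), so new CL fraction = 1 / 0.574 = 1.742.
fm × 2.3 + 1 − fm = 1.742  ⇒  fm × (2.3 − 1) = 0.7422  ⇒  fm = 0.57.

0.57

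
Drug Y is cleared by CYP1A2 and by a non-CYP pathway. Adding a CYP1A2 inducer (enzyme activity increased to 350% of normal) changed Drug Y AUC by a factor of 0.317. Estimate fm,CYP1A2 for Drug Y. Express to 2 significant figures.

0.86

Let x = fm,CYP1A2. Because AUC ∝ 1/CL, relative clearance rose to 1/0.317 = 3.155.
Only the CYP1A2 route changed, so 3.155 = x·3.5 + (1 − x), giving x = 0.86.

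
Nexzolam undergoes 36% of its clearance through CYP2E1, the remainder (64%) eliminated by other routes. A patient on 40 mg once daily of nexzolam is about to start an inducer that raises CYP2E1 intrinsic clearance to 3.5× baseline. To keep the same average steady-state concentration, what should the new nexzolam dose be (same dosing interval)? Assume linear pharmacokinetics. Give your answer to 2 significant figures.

76 mg

The CYP2E1 pathway (36% of clearance) increases to 3.5× activity: 0.36 × 3.5 = 1.26.
Non-CYP routes (64%) are unchanged.
New clearance relative to baseline: 1.26 + 0.64 = 1.9.
Css,avg = (dose rate)/CL, so holding Css fixed requires dose ∝ CL: 40 × 1.9 = 76 mg.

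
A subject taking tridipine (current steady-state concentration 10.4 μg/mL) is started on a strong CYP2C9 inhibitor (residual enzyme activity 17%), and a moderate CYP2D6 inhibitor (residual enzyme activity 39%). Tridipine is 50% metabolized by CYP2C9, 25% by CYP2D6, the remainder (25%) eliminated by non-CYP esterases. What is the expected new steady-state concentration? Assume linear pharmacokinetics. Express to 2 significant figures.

24 μg/mL

The CYP2C9 pathway (50% of clearance) falls to 0.17× activity: 0.5 × 0.17 = 0.085.
The CYP2D6 pathway (25% of clearance) is reduced to 0.39× activity: 0.25 × 0.39 = 0.0975.
Non-CYP routes (25%) are unchanged.
New clearance relative to baseline: 0.085 + 0.0975 + 0.25 = 0.4325.
New steady-state concentration = 10.4 / 0.4325 = 24 μg/mL (concentration scales inversely with clearance).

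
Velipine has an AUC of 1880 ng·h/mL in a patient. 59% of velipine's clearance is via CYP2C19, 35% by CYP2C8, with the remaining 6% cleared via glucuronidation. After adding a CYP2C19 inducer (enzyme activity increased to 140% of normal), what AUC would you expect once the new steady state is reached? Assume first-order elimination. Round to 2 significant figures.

The CYP2C19 pathway (59% of clearance) increases to 1.4× activity: 0.59 × 1.4 = 0.826.
CYP2C8 (35%) and the residual 6% are unaffected.
CL_new/CL_old = 0.826 + 0.35 + 0.06 = 1.236.
New AUC = baseline ÷ relative clearance = 1880 / 1.236 = 1.5 × 10³ ng·h/mL.

1.5 × 10³ ng·h/mL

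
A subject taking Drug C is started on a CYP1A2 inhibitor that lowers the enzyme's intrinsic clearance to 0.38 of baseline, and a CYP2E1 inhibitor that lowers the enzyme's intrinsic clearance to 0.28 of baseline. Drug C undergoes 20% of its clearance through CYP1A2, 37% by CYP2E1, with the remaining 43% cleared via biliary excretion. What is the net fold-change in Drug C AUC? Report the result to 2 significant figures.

The CYP1A2 pathway (20% of clearance) drops to 0.38× activity: 0.2 × 0.38 = 0.076.
The CYP2E1 pathway (37% of clearance) is reduced to 0.28× activity: 0.37 × 0.28 = 0.1036.
Non-CYP routes (43%) are unchanged.
Relative clearance = 0.076 + 0.1036 + 0.43 = 0.6096.
Because AUC varies inversely with clearance, the combined effect is 1 / 0.6096 = 1.6.

1.6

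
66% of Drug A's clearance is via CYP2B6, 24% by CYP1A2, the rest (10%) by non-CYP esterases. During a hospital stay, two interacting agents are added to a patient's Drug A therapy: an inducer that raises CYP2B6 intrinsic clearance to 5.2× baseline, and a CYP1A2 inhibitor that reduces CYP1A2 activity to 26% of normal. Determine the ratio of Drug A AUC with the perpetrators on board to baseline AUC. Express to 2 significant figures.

CYP2B6: 0.66 × 5.2 = 3.432
CYP1A2: 0.24 × 0.26 = 0.0624
Other: 0.1 (unchanged)
Relative clearance = 3.432 + 0.0624 + 0.1 = 3.5944.
Because AUC varies inversely with clearance, the combined effect is 1 / 3.5944 = 0.28.

0.28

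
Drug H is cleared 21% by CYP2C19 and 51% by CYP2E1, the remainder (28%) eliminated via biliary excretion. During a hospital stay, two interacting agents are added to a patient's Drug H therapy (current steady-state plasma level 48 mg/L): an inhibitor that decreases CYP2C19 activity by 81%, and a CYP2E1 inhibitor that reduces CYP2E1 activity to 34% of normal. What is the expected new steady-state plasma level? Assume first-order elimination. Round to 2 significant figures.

97 mg/L

CYP2C19: 0.21 × 0.19 = 0.0399
CYP2E1: 0.51 × 0.34 = 0.1734
Other: 0.28 (unchanged)
Relative clearance = 0.0399 + 0.1734 + 0.28 = 0.4933.
New steady-state plasma level = 48 / 0.4933 = 97 mg/L (concentration scales inversely with clearance).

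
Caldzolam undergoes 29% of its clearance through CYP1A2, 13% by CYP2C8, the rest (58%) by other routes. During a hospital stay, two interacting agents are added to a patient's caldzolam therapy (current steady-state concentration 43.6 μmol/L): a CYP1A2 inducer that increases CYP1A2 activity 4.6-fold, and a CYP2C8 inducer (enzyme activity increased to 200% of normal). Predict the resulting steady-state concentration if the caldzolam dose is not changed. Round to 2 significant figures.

CYP1A2: 0.29 × 4.6 = 1.334
CYP2C8: 0.13 × 2 = 0.26
Other: 0.58 (unchanged)
CL_new/CL_old = 1.334 + 0.26 + 0.58 = 2.174.
Dividing the baseline by the relative clearance: 43.6 / 2.174 = 20 μmol/L.

20 μmol/L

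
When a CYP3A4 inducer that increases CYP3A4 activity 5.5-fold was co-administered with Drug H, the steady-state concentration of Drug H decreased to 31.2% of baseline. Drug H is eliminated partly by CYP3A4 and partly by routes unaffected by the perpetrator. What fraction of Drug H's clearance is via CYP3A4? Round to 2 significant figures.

0.49

Let fm be the CYP3A4 fraction. New clearance relative to baseline = fm × 5.5 + (1 − fm).
Steady-state concentration ratio = 1 / (new CL fraction), so new CL fraction = 1 / 0.312 = 3.205.
fm × 5.5 + 1 − fm = 3.205  ⇒  fm × (5.5 − 1) = 2.205  ⇒  fm = 0.49.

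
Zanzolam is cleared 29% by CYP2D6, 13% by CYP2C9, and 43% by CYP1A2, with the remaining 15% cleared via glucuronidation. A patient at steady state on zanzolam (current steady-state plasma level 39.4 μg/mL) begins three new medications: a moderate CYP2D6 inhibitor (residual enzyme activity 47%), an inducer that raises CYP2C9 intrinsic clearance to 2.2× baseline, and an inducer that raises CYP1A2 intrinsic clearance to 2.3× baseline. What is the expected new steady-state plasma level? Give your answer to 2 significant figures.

CYP2D6: 0.29 × 0.47 = 0.1363
CYP2C9: 0.13 × 2.2 = 0.286
CYP1A2: 0.43 × 2.3 = 0.989
Other: 0.15 (unchanged)
CL_new/CL_old = 0.1363 + 0.286 + 0.989 + 0.15 = 1.5613.
New steady-state plasma level = 39.4 / 1.5613 = 25 μg/mL (concentration scales inversely with clearance).

25 μg/mL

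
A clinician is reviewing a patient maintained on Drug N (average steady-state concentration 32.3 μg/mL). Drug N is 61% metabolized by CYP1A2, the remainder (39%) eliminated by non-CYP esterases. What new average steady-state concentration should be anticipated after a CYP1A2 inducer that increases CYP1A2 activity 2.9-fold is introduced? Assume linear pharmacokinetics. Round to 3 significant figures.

The CYP1A2 pathway (61% of clearance) increases to 2.9× activity: 0.61 × 2.9 = 1.769.
Non-CYP routes (39%) are unchanged.
CL_new/CL_old = 1.769 + 0.39 = 2.159.
With dosing unchanged, average steady-state concentration scales as 1/CL: 32.3 / 2.159 = 15.0 μg/mL.

15.0 μg/mL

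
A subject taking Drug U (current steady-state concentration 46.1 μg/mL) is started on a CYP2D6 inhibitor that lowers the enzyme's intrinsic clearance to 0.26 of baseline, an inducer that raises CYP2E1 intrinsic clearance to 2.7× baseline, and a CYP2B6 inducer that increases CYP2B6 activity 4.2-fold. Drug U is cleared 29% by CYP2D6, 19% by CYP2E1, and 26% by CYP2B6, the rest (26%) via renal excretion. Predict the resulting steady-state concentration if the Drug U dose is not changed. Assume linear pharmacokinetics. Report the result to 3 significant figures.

The CYP2D6 pathway (29% of clearance) falls to 0.26× activity: 0.29 × 0.26 = 0.0754.
The CYP2E1 pathway (19% of clearance) is boosted to 2.7× activity: 0.19 × 2.7 = 0.513.
The CYP2B6 pathway (26% of clearance) increases to 4.2× activity: 0.26 × 4.2 = 1.092.
The remaining 26% of clearance is unaffected.
New clearance relative to baseline: 0.0754 + 0.513 + 1.092 + 0.26 = 1.9404.
New steady-state concentration = 46.1 / 1.9404 = 23.8 μg/mL (concentration scales inversely with clearance).

23.8 μg/mL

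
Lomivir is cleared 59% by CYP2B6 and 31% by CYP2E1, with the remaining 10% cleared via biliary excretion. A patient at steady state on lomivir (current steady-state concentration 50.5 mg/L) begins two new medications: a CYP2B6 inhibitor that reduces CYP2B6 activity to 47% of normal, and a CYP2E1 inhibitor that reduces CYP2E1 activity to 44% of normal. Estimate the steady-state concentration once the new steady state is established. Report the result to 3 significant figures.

The CYP2B6 pathway (59% of clearance) falls to 0.47× activity: 0.59 × 0.47 = 0.2773.
The CYP2E1 pathway (31% of clearance) is reduced to 0.44× activity: 0.31 × 0.44 = 0.1364.
The remaining 10% of clearance is unaffected.
New clearance relative to baseline: 0.2773 + 0.1364 + 0.1 = 0.5137.
New steady-state concentration = 50.5 / 0.5137 = 98.3 mg/L (concentration scales inversely with clearance).

98.3 mg/L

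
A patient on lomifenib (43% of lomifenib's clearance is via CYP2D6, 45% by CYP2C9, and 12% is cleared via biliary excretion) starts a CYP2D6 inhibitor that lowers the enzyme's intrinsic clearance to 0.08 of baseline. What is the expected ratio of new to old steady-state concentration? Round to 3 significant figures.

The CYP2D6 pathway (43% of clearance) falls to 0.08× activity: 0.43 × 0.08 = 0.0344.
CYP2C9 (45%) and the residual 12% are unaffected.
CL_new/CL_old = 0.0344 + 0.45 + 0.12 = 0.6044.
Steady-state concentration is inversely proportional to clearance, so the fold-change is 1 / 0.6044 = 1.65.

1.65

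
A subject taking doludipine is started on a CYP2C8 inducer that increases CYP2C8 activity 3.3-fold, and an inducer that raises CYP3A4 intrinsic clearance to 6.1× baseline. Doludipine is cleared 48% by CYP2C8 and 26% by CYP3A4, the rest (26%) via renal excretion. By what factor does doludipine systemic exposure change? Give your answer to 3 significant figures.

CYP2C8: 0.48 × 3.3 = 1.584
CYP3A4: 0.26 × 6.1 = 1.586
Other: 0.26 (unchanged)
Relative clearance = 1.584 + 1.586 + 0.26 = 3.43.
Because systemic exposure varies inversely with clearance, the combined effect is 1 / 3.43 = 0.292.

0.292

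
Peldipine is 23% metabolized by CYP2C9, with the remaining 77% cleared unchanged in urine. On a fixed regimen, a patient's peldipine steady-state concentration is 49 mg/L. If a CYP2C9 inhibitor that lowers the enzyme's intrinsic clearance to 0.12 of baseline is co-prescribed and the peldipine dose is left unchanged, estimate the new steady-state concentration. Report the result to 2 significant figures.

CYP2C9: 0.23 × 0.12 = 0.0276
Other: 0.77 (unchanged)
New clearance relative to baseline: 0.0276 + 0.77 = 0.7976.
New steady-state concentration = baseline ÷ relative clearance = 49 / 0.7976 = 61 mg/L.

61 mg/L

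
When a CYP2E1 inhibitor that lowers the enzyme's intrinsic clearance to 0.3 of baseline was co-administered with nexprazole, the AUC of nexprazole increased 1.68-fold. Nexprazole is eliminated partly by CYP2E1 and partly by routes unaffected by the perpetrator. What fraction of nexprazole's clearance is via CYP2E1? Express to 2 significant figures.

Call the CYP2E1 fraction fm. After the interaction, CL_new/CL_old = fm × 0.3 + (1 − fm).
AUC ratio = 1 / (new CL fraction), so new CL fraction = 1 / 1.68 = 0.5952.
fm × 0.3 + 1 − fm = 0.5952  ⇒  fm × (0.3 − 1) = −0.4048  ⇒  fm = 0.58.

0.58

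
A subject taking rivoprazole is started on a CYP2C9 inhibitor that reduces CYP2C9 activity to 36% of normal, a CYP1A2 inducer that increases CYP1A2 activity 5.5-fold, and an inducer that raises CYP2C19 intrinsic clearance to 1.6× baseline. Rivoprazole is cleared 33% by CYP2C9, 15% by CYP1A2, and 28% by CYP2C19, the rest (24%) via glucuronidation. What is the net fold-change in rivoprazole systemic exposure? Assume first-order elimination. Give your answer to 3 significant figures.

0.613

CYP2C9: 0.33 × 0.36 = 0.1188
CYP1A2: 0.15 × 5.5 = 0.825
CYP2C19: 0.28 × 1.6 = 0.448
Other: 0.24 (unchanged)
Relative clearance = 0.1188 + 0.825 + 0.448 + 0.24 = 1.6318.
Systemic exposure ∝ 1/CL: fold-change = 1 / 1.6318 = 0.613.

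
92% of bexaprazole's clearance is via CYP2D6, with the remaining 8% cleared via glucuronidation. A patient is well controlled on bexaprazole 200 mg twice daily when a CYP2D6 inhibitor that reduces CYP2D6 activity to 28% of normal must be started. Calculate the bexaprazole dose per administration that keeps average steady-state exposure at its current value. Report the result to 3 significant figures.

67.5 mg

CYP2D6: 0.92 × 0.28 = 0.2576
Other: 0.08 (unchanged)
Relative clearance = 0.2576 + 0.08 = 0.3376.
Css,avg = (dose rate)/CL, so holding Css fixed requires dose ∝ CL: 200 × 0.3376 = 67.5 mg.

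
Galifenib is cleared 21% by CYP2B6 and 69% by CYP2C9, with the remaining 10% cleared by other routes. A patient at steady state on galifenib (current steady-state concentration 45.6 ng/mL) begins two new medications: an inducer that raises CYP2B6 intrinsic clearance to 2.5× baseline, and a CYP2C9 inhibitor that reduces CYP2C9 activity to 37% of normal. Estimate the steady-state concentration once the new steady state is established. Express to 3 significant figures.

The CYP2B6 pathway (21% of clearance) rises to 2.5× activity: 0.21 × 2.5 = 0.525.
The CYP2C9 pathway (69% of clearance) drops to 0.37× activity: 0.69 × 0.37 = 0.2553.
Non-CYP routes (10%) are unchanged.
New clearance relative to baseline: 0.525 + 0.2553 + 0.1 = 0.8803.
Steady-state concentration ∝ 1/CL: new value = 45.6 / 0.8803 = 51.8 ng/mL.

51.8 ng/mL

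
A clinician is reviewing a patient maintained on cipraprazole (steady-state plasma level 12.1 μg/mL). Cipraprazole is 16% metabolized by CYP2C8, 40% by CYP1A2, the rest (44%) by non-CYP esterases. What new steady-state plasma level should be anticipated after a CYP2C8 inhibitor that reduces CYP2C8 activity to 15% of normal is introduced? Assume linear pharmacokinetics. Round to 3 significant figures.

The CYP2C8 pathway (16% of clearance) falls to 0.15× activity: 0.16 × 0.15 = 0.024.
CYP1A2 (40%) and the residual 44% are unaffected.
New clearance relative to baseline: 0.024 + 0.4 + 0.44 = 0.864.
With dosing unchanged, steady-state plasma level scales as 1/CL: 12.1 / 0.864 = 14.0 μg/mL.

14.0 μg/mL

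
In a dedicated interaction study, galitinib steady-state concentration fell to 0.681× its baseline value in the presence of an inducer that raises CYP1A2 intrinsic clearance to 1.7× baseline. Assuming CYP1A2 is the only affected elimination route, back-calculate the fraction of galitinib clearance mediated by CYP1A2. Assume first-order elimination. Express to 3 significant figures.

Write x for the fraction cleared via CYP1A2. The observed steady-state concentration change means clearance rose to 1/0.681 = 1.468 of baseline.
Setting x·1.7 + (1 − x) = 1.468 and solving: x = (1.468 − 1)/(1.7 − 1) = 0.669.

0.669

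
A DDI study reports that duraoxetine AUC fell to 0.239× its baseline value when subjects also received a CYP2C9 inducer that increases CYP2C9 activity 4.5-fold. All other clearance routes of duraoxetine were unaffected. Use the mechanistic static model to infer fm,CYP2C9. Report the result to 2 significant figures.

Call the CYP2C9 fraction fm. After the interaction, CL_new/CL_old = fm × 4.5 + (1 − fm).
AUC ratio = 1 / (new CL fraction), so new CL fraction = 1 / 0.239 = 4.184.
fm × 4.5 + 1 − fm = 4.184  ⇒  fm × (4.5 − 1) = 3.184  ⇒  fm = 0.91.

0.91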